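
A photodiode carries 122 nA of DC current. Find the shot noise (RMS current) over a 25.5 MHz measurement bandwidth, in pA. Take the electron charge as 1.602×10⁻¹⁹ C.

I_n = √(2qI·B)
2qI·B = 2 × 1.602×10⁻¹⁹ × 1.22×10⁻⁷ × 2.55×10⁷ = 9.97×10⁻¹⁹ A²
I_n = √(9.97×10⁻¹⁹) = 9.98×10⁻¹⁰ A = 998 pA

998 pA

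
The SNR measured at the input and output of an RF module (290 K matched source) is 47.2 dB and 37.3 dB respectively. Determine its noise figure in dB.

9.9 dB

NF (dB) = SNR_in(dB) − SNR_out(dB) when the source is at T₀
NF = 47.2 − 37.3 = 9.9 dB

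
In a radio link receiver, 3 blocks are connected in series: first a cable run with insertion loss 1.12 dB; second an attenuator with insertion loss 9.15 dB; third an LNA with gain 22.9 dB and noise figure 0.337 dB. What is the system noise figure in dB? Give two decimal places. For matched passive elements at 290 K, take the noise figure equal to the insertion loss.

10.61 dB

Convert to linear (a loss of L dB is a gain of −L dB): F_i = 10^(NF_i/10), G_i = 10^(G_i,dB/10)
  Stage 1: F_1 = 10^(1.12/10) = 1.294, G_1 = 10^(−1.12/10) = 0.7727
  Stage 2: F_2 = 10^(9.15/10) = 8.222, G_2 = 10^(−9.15/10) = 0.1216
  Stage 3: F_3 = 10^(0.337/10) = 1.081, G_3 = 10^(22.9/10) = 195.0
Friis cascade:
  F = 1.294 + (8.222 − 1)/0.7727 + (1.081 − 1)/0.09397 = 11.50
NF = 10 log₁₀(11.50) = 10.61 dB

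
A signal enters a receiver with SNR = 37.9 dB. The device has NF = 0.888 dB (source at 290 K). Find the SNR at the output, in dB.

By definition F = SNR_in/SNR_out, so in dB: SNR_out = SNR_in − NF
SNR_out = 37.9 − 0.888 = 37.012 dB

37.012 dB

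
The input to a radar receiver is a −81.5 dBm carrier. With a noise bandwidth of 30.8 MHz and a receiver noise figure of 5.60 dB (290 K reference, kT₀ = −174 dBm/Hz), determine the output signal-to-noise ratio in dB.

12.0 dB

Noise floor: N = −174 + 10 log₁₀(B) + NF
10 log₁₀(3.08×10⁷) = 74.89 dB
N = −174 + 74.89 + 5.60 = −93.51 dBm
SNR = P_sig − N = −81.5 − (−93.51) = 12.01 dB → 12.0 dB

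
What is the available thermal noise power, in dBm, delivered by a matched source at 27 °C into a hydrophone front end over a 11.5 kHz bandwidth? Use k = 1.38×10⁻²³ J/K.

T = 27 °C + 273.15 = 300.15 K
P_n = kTB = 1.38×10⁻²³ × 300.15 × 1.15×10⁴ = 4.76×10⁻¹⁷ W
In dBm: 10 log₁₀(4.76×10⁻¹⁷ / 10⁻³) = −133.2 dBm

−133.2 dBm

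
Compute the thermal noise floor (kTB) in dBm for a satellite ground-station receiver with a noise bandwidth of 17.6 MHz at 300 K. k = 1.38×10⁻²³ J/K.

−101.4 dBm

P_n = kTB = 1.38×10⁻²³ × 300 × 1.76×10⁷ = 7.29×10⁻¹⁴ W
In dBm: 10 log₁₀(7.29×10⁻¹⁴ / 10⁻³) = −101.4 dBm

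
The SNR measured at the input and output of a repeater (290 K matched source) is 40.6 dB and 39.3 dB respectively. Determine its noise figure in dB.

1.3 dB

NF (dB) = SNR_in(dB) − SNR_out(dB) when the source is at T₀
NF = 40.6 − 39.3 = 1.3 dB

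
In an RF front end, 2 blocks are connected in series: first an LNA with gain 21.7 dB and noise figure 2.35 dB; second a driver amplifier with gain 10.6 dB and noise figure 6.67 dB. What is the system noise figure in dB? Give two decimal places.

2.41 dB

Convert to linear (a loss of L dB is a gain of −L dB): F_i = 10^(NF_i/10), G_i = 10^(G_i,dB/10)
  Stage 1: F_1 = 10^(2.35/10) = 1.718, G_1 = 10^(21.7/10) = 147.9
  Stage 2: F_2 = 10^(6.67/10) = 4.645, G_2 = 10^(10.6/10) = 11.48
Friis cascade:
  F = 1.718 + (4.645 − 1)/147.9 = 1.743
NF = 10 log₁₀(1.743) = 2.41 dB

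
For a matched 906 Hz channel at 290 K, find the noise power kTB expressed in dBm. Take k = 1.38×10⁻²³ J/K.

P_n = kTB = 1.38×10⁻²³ × 290 × 9.06×10² = 3.63×10⁻¹⁸ W
In dBm: 10 log₁₀(3.63×10⁻¹⁸ / 10⁻³) = −144.4 dBm

−144.4 dBm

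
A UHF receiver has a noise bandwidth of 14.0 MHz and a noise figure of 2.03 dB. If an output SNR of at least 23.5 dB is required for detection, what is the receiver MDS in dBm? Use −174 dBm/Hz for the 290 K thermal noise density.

Sensitivity = −174 + 10 log₁₀(B) + NF + SNR_min
= −174 + 71.46 + 2.03 + 23.5
= −77.01 dBm → −77.0 dBm

−77.0 dBm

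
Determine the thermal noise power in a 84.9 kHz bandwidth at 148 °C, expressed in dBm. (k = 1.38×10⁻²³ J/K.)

−123.1 dBm

T = 148 °C + 273.15 = 421.15 K
P_n = kTB = 1.38×10⁻²³ × 421.15 × 8.49×10⁴ = 4.93×10⁻¹⁶ W
In dBm: 10 log₁₀(4.93×10⁻¹⁶ / 10⁻³) = −123.1 dBm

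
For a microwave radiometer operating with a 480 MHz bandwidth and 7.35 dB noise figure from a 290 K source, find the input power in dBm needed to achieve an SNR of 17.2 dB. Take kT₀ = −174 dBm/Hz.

Sensitivity = −174 + 10 log₁₀(B) + NF + SNR_min
= −174 + 86.81 + 7.35 + 17.2
= −62.64 dBm → −62.6 dBm

−62.6 dBm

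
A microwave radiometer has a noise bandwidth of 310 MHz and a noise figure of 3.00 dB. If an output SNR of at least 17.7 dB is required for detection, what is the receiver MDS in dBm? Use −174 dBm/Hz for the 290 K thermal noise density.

Sensitivity = −174 + 10 log₁₀(B) + NF + SNR_min
= −174 + 84.91 + 3.00 + 17.7
= −68.39 dBm → −68.4 dBm

−68.4 dBm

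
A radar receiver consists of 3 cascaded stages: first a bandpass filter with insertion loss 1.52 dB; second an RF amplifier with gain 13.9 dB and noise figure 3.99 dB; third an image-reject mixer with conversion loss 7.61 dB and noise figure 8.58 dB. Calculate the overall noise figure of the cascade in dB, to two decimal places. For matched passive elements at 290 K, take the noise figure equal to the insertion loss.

5.93 dB

Convert to linear (a loss of L dB is a gain of −L dB): F_i = 10^(NF_i/10), G_i = 10^(G_i,dB/10)
  Stage 1: F_1 = 10^(1.52/10) = 1.419, G_1 = 10^(−1.52/10) = 0.7047
  Stage 2: F_2 = 10^(3.99/10) = 2.506, G_2 = 10^(13.9/10) = 24.55
  Stage 3: F_3 = 10^(8.58/10) = 7.211, G_3 = 10^(−7.61/10) = 0.1734
Friis cascade:
  F = 1.419 + (2.506 − 1)/0.7047 + (7.211 − 1)/17.30 = 3.915
NF = 10 log₁₀(3.915) = 5.93 dB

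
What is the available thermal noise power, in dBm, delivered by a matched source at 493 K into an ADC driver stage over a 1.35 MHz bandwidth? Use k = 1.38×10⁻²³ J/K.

P_n = kTB = 1.38×10⁻²³ × 493 × 1.35×10⁶ = 9.18×10⁻¹⁵ W
In dBm: 10 log₁₀(9.18×10⁻¹⁵ / 10⁻³) = −110.4 dBm

−110.4 dBm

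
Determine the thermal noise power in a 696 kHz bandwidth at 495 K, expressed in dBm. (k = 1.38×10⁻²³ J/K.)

P_n = kTB = 1.38×10⁻²³ × 495 × 6.96×10⁵ = 4.75×10⁻¹⁵ W
In dBm: 10 log₁₀(4.75×10⁻¹⁵ / 10⁻³) = −113.2 dBm

−113.2 dBm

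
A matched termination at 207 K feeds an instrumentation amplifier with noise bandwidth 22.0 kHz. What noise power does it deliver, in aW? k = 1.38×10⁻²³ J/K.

P_n = kTB = 1.38×10⁻²³ × 207 × 2.20×10⁴ = 6.28×10⁻¹⁷ W = 62.8 aW

62.8 aW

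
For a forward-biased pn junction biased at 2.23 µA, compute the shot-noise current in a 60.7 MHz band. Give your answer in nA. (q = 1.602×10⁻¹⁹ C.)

6.59 nA

I_n = √(2qI·B)
2qI·B = 2 × 1.602×10⁻¹⁹ × 2.23×10⁻⁶ × 6.07×10⁷ = 4.34×10⁻¹⁷ A²
I_n = √(4.34×10⁻¹⁷) = 6.59×10⁻⁹ A = 6.59 nA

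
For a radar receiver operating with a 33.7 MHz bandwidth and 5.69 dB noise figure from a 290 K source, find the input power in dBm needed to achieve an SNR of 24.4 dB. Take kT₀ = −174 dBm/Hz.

−68.6 dBm

Sensitivity = −174 + 10 log₁₀(B) + NF + SNR_min
= −174 + 75.28 + 5.69 + 24.4
= −68.63 dBm → −68.6 dBm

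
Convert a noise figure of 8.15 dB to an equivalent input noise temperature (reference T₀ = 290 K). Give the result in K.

1604 K

F = 10^(8.15/10) = 6.53131
T_e = (F − 1)·T₀ = (6.53131 − 1) × 290 = 1604 K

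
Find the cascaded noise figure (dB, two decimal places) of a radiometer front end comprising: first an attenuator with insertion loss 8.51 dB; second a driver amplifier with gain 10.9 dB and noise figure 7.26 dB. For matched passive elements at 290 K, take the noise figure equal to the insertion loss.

15.77 dB

Convert to linear (a loss of L dB is a gain of −L dB): F_i = 10^(NF_i/10), G_i = 10^(G_i,dB/10)
  Stage 1: F_1 = 10^(8.51/10) = 7.096, G_1 = 10^(−8.51/10) = 0.1409
  Stage 2: F_2 = 10^(7.26/10) = 5.321, G_2 = 10^(10.9/10) = 12.30
Friis cascade:
  F = 7.096 + (5.321 − 1)/0.1409 = 37.76
NF = 10 log₁₀(37.76) = 15.77 dB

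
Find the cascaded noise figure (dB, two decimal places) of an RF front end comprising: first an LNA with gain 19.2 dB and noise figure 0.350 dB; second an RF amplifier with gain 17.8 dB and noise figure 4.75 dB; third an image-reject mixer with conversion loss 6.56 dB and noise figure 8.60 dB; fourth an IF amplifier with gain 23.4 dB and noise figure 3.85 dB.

0.45 dB

Convert to linear (a loss of L dB is a gain of −L dB): F_i = 10^(NF_i/10), G_i = 10^(G_i,dB/10)
  Stage 1: F_1 = 10^(0.350/10) = 1.084, G_1 = 10^(19.2/10) = 83.18
  Stage 2: F_2 = 10^(4.75/10) = 2.985, G_2 = 10^(17.8/10) = 60.26
  Stage 3: F_3 = 10^(8.60/10) = 7.244, G_3 = 10^(−6.56/10) = 0.2208
  Stage 4: F_4 = 10^(3.85/10) = 2.427, G_4 = 10^(23.4/10) = 218.8
Friis cascade:
  F = 1.084 + (2.985 − 1)/83.18 + (7.244 − 1)/5012 + (2.427 − 1)/1107 = 1.110
NF = 10 log₁₀(1.110) = 0.45 dB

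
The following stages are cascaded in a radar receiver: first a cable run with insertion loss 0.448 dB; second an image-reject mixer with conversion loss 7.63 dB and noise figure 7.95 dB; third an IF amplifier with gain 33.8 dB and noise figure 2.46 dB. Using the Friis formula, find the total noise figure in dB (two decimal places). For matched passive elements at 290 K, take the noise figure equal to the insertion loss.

10.72 dB

Convert to linear (a loss of L dB is a gain of −L dB): F_i = 10^(NF_i/10), G_i = 10^(G_i,dB/10)
  Stage 1: F_1 = 10^(0.448/10) = 1.109, G_1 = 10^(−0.448/10) = 0.9020
  Stage 2: F_2 = 10^(7.95/10) = 6.237, G_2 = 10^(−7.63/10) = 0.1726
  Stage 3: F_3 = 10^(2.46/10) = 1.762, G_3 = 10^(33.8/10) = 2399
Friis cascade:
  F = 1.109 + (6.237 − 1)/0.9020 + (1.762 − 1)/0.1557 = 11.81
NF = 10 log₁₀(11.81) = 10.72 dB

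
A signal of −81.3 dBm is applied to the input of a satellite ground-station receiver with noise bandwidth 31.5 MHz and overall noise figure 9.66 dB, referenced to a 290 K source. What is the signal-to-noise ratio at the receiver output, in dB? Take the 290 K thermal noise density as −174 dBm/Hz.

8.1 dB

Noise floor: N = −174 + 10 log₁₀(B) + NF
10 log₁₀(3.15×10⁷) = 74.98 dB
N = −174 + 74.98 + 9.66 = −89.36 dBm
SNR = P_sig − N = −81.3 − (−89.36) = 8.06 dB → 8.1 dB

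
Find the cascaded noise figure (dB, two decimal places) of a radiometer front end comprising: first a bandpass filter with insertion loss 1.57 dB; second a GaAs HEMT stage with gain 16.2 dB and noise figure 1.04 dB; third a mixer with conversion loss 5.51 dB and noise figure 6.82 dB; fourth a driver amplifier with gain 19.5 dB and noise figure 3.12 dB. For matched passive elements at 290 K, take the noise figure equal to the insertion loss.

3.19 dB

Convert to linear (a loss of L dB is a gain of −L dB): F_i = 10^(NF_i/10), G_i = 10^(G_i,dB/10)
  Stage 1: F_1 = 10^(1.57/10) = 1.435, G_1 = 10^(−1.57/10) = 0.6966
  Stage 2: F_2 = 10^(1.04/10) = 1.271, G_2 = 10^(16.2/10) = 41.69
  Stage 3: F_3 = 10^(6.82/10) = 4.808, G_3 = 10^(−5.51/10) = 0.2812
  Stage 4: F_4 = 10^(3.12/10) = 2.051, G_4 = 10^(19.5/10) = 89.13
Friis cascade:
  F = 1.435 + (1.271 − 1)/0.6966 + (4.808 − 1)/29.04 + (2.051 − 1)/8.166 = 2.084
NF = 10 log₁₀(2.084) = 3.19 dB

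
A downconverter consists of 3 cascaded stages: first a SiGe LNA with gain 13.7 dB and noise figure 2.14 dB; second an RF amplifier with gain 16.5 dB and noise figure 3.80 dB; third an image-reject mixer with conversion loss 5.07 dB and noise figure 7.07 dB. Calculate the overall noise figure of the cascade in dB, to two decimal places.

2.31 dB

Convert to linear (a loss of L dB is a gain of −L dB): F_i = 10^(NF_i/10), G_i = 10^(G_i,dB/10)
  Stage 1: F_1 = 10^(2.14/10) = 1.637, G_1 = 10^(13.7/10) = 23.44
  Stage 2: F_2 = 10^(3.80/10) = 2.399, G_2 = 10^(16.5/10) = 44.67
  Stage 3: F_3 = 10^(7.07/10) = 5.093, G_3 = 10^(−5.07/10) = 0.3112
Friis cascade:
  F = 1.637 + (2.399 − 1)/23.44 + (5.093 − 1)/1047 = 1.700
NF = 10 log₁₀(1.700) = 2.31 dB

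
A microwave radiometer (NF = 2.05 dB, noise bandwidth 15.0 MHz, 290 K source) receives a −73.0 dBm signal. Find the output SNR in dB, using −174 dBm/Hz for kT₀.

Noise floor: N = −174 + 10 log₁₀(B) + NF
10 log₁₀(1.50×10⁷) = 71.76 dB
N = −174 + 71.76 + 2.05 = −100.19 dBm
SNR = P_sig − N = −73.0 − (−100.19) = 27.19 dB → 27.2 dB

27.2 dB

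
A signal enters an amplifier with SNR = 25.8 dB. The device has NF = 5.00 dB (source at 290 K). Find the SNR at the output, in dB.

By definition F = SNR_in/SNR_out, so in dB: SNR_out = SNR_in − NF
SNR_out = 25.8 − 5.00 = 20.80 dB

20.80 dB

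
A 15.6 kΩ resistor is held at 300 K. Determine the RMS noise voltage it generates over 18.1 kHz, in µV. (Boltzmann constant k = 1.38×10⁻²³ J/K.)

2.16 µV

V_n = √(4kTRB)
4kTRB = 4 × 1.38×10⁻²³ × 300 × 1.56×10⁴ × 1.81×10⁴ = 4.68×10⁻¹² V²
V_n = √(4.68×10⁻¹²) = 2.16×10⁻⁶ V = 2.16 µV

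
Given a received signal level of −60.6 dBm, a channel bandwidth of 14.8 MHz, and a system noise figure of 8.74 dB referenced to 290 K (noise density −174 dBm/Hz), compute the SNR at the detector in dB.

Noise floor: N = −174 + 10 log₁₀(B) + NF
10 log₁₀(1.48×10⁷) = 71.7 dB
N = −174 + 71.7 + 8.74 = −93.56 dBm
SNR = P_sig − N = −60.6 − (−93.56) = 32.96 dB → 33.0 dB

33.0 dB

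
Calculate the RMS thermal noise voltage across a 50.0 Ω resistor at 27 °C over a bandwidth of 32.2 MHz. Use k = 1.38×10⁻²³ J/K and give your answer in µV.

T = 27 °C + 273.15 = 300.15 K
V_n = √(4kTRB)
4kTRB = 4 × 1.38×10⁻²³ × 300.15 × 5.00×10¹ × 3.22×10⁷ = 2.67×10⁻¹¹ V²
V_n = √(2.67×10⁻¹¹) = 5.16×10⁻⁶ V = 5.16 µV

5.16 µV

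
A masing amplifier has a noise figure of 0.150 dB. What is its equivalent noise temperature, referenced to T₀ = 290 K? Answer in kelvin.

10.2 K

F = 10^(0.150/10) = 1.03514
T_e = (F − 1)·T₀ = (1.03514 − 1) × 290 = 10.2 K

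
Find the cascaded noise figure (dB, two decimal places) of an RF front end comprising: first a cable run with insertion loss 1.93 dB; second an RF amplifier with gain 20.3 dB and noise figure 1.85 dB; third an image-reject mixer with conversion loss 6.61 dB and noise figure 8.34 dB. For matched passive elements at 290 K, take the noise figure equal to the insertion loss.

Convert to linear (a loss of L dB is a gain of −L dB): F_i = 10^(NF_i/10), G_i = 10^(G_i,dB/10)
  Stage 1: F_1 = 10^(1.93/10) = 1.560, G_1 = 10^(−1.93/10) = 0.6412
  Stage 2: F_2 = 10^(1.85/10) = 1.531, G_2 = 10^(20.3/10) = 107.2
  Stage 3: F_3 = 10^(8.34/10) = 6.823, G_3 = 10^(−6.61/10) = 0.2183
Friis cascade:
  F = 1.560 + (1.531 − 1)/0.6412 + (6.823 − 1)/68.71 = 2.473
NF = 10 log₁₀(2.473) = 3.93 dB

3.93 dB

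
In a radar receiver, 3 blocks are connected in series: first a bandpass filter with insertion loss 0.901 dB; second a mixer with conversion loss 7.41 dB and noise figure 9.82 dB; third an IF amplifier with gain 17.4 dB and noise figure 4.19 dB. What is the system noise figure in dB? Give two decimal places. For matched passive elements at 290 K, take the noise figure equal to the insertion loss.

13.58 dB

Convert to linear (a loss of L dB is a gain of −L dB): F_i = 10^(NF_i/10), G_i = 10^(G_i,dB/10)
  Stage 1: F_1 = 10^(0.901/10) = 1.231, G_1 = 10^(−0.901/10) = 0.8126
  Stage 2: F_2 = 10^(9.82/10) = 9.594, G_2 = 10^(−7.41/10) = 0.1816
  Stage 3: F_3 = 10^(4.19/10) = 2.624, G_3 = 10^(17.4/10) = 54.95
Friis cascade:
  F = 1.231 + (9.594 − 1)/0.8126 + (2.624 − 1)/0.1475 = 22.81
NF = 10 log₁₀(22.81) = 13.58 dB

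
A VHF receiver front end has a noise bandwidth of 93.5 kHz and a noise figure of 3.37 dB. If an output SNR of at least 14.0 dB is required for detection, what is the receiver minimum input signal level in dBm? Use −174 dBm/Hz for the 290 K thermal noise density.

−106.9 dBm

Sensitivity = −174 + 10 log₁₀(B) + NF + SNR_min
= −174 + 49.71 + 3.37 + 14.0
= −106.92 dBm → −106.9 dBm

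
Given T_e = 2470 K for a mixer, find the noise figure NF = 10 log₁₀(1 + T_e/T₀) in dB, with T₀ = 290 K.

9.79 dB

F = 1 + T_e/T₀ = 1 + 2470/290 = 9.51724
NF = 10 log₁₀(9.51724) = 9.79 dB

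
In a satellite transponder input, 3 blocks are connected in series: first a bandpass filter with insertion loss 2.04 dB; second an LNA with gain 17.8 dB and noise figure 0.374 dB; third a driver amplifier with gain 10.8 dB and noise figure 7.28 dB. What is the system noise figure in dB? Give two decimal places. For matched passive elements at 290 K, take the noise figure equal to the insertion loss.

2.69 dB

Convert to linear (a loss of L dB is a gain of −L dB): F_i = 10^(NF_i/10), G_i = 10^(G_i,dB/10)
  Stage 1: F_1 = 10^(2.04/10) = 1.600, G_1 = 10^(−2.04/10) = 0.6252
  Stage 2: F_2 = 10^(0.374/10) = 1.090, G_2 = 10^(17.8/10) = 60.26
  Stage 3: F_3 = 10^(7.28/10) = 5.346, G_3 = 10^(10.8/10) = 12.02
Friis cascade:
  F = 1.600 + (1.090 − 1)/0.6252 + (5.346 − 1)/37.67 = 1.859
NF = 10 log₁₀(1.859) = 2.69 dB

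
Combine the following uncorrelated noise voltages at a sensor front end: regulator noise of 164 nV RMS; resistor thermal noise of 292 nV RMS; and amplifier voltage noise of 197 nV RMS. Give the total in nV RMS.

Uncorrelated sources add in power (mean-square): V_tot = √(ΣV_i²)
V_tot = √[(1.64×10⁻⁷)² + (2.92×10⁻⁷)² + (1.97×10⁻⁷)²] = 3.89×10⁻⁷ V = 389 nV

389 nV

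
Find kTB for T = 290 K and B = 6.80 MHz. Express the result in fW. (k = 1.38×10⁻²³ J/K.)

P_n = kTB = 1.38×10⁻²³ × 290 × 6.80×10⁶ = 2.72×10⁻¹⁴ W = 27.2 fW

27.2 fW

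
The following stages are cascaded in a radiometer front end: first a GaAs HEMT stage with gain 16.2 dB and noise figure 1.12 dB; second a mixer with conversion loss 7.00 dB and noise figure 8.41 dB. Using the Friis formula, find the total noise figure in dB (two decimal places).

Convert to linear (a loss of L dB is a gain of −L dB): F_i = 10^(NF_i/10), G_i = 10^(G_i,dB/10)
  Stage 1: F_1 = 10^(1.12/10) = 1.294, G_1 = 10^(16.2/10) = 41.69
  Stage 2: F_2 = 10^(8.41/10) = 6.934, G_2 = 10^(−7.00/10) = 0.1995
Friis cascade:
  F = 1.294 + (6.934 − 1)/41.69 = 1.437
NF = 10 log₁₀(1.437) = 1.57 dB

1.57 dB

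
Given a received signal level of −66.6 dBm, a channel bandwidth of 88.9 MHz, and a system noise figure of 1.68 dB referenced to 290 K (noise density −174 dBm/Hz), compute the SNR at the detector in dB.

Noise floor: N = −174 + 10 log₁₀(B) + NF
10 log₁₀(8.89×10⁷) = 79.49 dB
N = −174 + 79.49 + 1.68 = −92.83 dBm
SNR = P_sig − N = −66.6 − (−92.83) = 26.23 dB → 26.2 dB

26.2 dB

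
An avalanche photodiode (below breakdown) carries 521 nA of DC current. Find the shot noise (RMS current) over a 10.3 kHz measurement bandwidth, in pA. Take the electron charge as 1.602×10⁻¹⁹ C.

I_n = √(2qI·B)
2qI·B = 2 × 1.602×10⁻¹⁹ × 5.21×10⁻⁷ × 1.03×10⁴ = 1.72×10⁻²¹ A²
I_n = √(1.72×10⁻²¹) = 4.15×10⁻¹¹ A = 41.5 pA

41.5 pA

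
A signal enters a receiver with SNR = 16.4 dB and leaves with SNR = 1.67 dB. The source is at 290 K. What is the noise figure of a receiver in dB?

14.73 dB

NF (dB) = SNR_in(dB) − SNR_out(dB) when the source is at T₀
NF = 16.4 − 1.67 = 14.73 dB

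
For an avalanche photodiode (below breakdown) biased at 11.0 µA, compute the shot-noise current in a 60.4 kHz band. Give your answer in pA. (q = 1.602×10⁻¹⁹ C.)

461 pA

I_n = √(2qI·B)
2qI·B = 2 × 1.602×10⁻¹⁹ × 1.10×10⁻⁵ × 6.04×10⁴ = 2.13×10⁻¹⁹ A²
I_n = √(2.13×10⁻¹⁹) = 4.61×10⁻¹⁰ A = 461 pA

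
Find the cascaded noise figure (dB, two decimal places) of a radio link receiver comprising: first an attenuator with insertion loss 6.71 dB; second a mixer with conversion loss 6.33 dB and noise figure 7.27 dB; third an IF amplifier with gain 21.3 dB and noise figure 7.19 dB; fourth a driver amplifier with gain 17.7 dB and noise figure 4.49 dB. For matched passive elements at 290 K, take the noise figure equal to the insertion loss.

20.44 dB

Convert to linear (a loss of L dB is a gain of −L dB): F_i = 10^(NF_i/10), G_i = 10^(G_i,dB/10)
  Stage 1: F_1 = 10^(6.71/10) = 4.688, G_1 = 10^(−6.71/10) = 0.2133
  Stage 2: F_2 = 10^(7.27/10) = 5.333, G_2 = 10^(−6.33/10) = 0.2328
  Stage 3: F_3 = 10^(7.19/10) = 5.236, G_3 = 10^(21.3/10) = 134.9
  Stage 4: F_4 = 10^(4.49/10) = 2.812, G_4 = 10^(17.7/10) = 58.88
Friis cascade:
  F = 4.688 + (5.333 − 1)/0.2133 + (5.236 − 1)/0.04966 + (2.812 − 1)/6.699 = 110.6
NF = 10 log₁₀(110.6) = 20.44 dB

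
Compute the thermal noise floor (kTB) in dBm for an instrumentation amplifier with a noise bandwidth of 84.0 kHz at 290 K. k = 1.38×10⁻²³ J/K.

−124.7 dBm

P_n = kTB = 1.38×10⁻²³ × 290 × 8.40×10⁴ = 3.36×10⁻¹⁶ W
In dBm: 10 log₁₀(3.36×10⁻¹⁶ / 10⁻³) = −124.7 dBm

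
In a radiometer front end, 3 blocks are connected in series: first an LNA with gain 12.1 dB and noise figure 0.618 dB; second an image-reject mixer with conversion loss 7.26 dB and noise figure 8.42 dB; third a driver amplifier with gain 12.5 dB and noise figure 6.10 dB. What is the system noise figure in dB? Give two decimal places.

Convert to linear (a loss of L dB is a gain of −L dB): F_i = 10^(NF_i/10), G_i = 10^(G_i,dB/10)
  Stage 1: F_1 = 10^(0.618/10) = 1.153, G_1 = 10^(12.1/10) = 16.22
  Stage 2: F_2 = 10^(8.42/10) = 6.950, G_2 = 10^(−7.26/10) = 0.1879
  Stage 3: F_3 = 10^(6.10/10) = 4.074, G_3 = 10^(12.5/10) = 17.78
Friis cascade:
  F = 1.153 + (6.950 − 1)/16.22 + (4.074 − 1)/3.048 = 2.528
NF = 10 log₁₀(2.528) = 4.03 dB

4.03 dB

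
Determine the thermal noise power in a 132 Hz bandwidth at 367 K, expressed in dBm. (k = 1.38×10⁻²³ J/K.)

P_n = kTB = 1.38×10⁻²³ × 367 × 1.32×10² = 6.69×10⁻¹⁹ W
In dBm: 10 log₁₀(6.69×10⁻¹⁹ / 10⁻³) = −151.7 dBm

−151.7 dBm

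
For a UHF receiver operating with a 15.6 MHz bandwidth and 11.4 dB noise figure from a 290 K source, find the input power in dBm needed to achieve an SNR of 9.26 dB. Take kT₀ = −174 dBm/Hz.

Sensitivity = −174 + 10 log₁₀(B) + NF + SNR_min
= −174 + 71.93 + 11.4 + 9.26
= −81.41 dBm → −81.4 dBm

−81.4 dBm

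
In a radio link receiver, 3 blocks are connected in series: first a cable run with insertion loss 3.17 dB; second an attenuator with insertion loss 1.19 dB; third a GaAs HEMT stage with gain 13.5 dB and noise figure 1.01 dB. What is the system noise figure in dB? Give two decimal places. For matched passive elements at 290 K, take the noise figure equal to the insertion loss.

5.37 dB

Convert to linear (a loss of L dB is a gain of −L dB): F_i = 10^(NF_i/10), G_i = 10^(G_i,dB/10)
  Stage 1: F_1 = 10^(3.17/10) = 2.075, G_1 = 10^(−3.17/10) = 0.4819
  Stage 2: F_2 = 10^(1.19/10) = 1.315, G_2 = 10^(−1.19/10) = 0.7603
  Stage 3: F_3 = 10^(1.01/10) = 1.262, G_3 = 10^(13.5/10) = 22.39
Friis cascade:
  F = 2.075 + (1.315 − 1)/0.4819 + (1.262 − 1)/0.3664 = 3.443
NF = 10 log₁₀(3.443) = 5.37 dB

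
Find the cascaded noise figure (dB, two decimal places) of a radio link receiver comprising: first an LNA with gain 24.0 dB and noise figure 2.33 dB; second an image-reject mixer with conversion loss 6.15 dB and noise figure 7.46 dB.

2.38 dB

Convert to linear (a loss of L dB is a gain of −L dB): F_i = 10^(NF_i/10), G_i = 10^(G_i,dB/10)
  Stage 1: F_1 = 10^(2.33/10) = 1.710, G_1 = 10^(24.0/10) = 251.2
  Stage 2: F_2 = 10^(7.46/10) = 5.572, G_2 = 10^(−6.15/10) = 0.2427
Friis cascade:
  F = 1.710 + (5.572 − 1)/251.2 = 1.728
NF = 10 log₁₀(1.728) = 2.38 dB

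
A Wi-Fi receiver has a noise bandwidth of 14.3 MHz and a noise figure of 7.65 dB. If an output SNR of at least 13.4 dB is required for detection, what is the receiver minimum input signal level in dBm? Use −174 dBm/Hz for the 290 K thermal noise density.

−81.4 dBm

Sensitivity = −174 + 10 log₁₀(B) + NF + SNR_min
= −174 + 71.55 + 7.65 + 13.4
= −81.40 dBm → −81.4 dBm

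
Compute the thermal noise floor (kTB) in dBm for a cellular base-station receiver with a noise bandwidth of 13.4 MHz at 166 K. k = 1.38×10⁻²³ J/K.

P_n = kTB = 1.38×10⁻²³ × 166 × 1.34×10⁷ = 3.07×10⁻¹⁴ W
In dBm: 10 log₁₀(3.07×10⁻¹⁴ / 10⁻³) = −105.1 dBm

−105.1 dBm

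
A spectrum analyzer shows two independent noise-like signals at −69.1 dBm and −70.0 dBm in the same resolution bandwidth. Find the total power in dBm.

Convert to linear, add, convert back:
P₁ = 1.23×10⁻¹⁰ W, P₂ = 1.00×10⁻¹⁰ W
P_tot = 2.23×10⁻¹⁰ W → 10 log₁₀(P_tot / 10⁻³) = −66.5 dBm

−66.5 dBm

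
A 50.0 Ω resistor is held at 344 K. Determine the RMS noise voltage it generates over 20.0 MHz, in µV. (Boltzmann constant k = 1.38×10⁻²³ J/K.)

4.36 µV

V_n = √(4kTRB)
4kTRB = 4 × 1.38×10⁻²³ × 344 × 5.00×10¹ × 2.00×10⁷ = 1.90×10⁻¹¹ V²
V_n = √(1.90×10⁻¹¹) = 4.36×10⁻⁶ V = 4.36 µV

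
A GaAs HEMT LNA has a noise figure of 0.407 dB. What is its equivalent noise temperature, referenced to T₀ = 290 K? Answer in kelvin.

F = 10^(0.407/10) = 1.09825
T_e = (F − 1)·T₀ = (1.09825 − 1) × 290 = 28.5 K

28.5 K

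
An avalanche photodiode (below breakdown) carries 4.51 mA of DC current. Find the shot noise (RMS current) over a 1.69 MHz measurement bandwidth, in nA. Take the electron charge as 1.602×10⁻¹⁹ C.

I_n = √(2qI·B)
2qI·B = 2 × 1.602×10⁻¹⁹ × 4.51×10⁻³ × 1.69×10⁶ = 2.44×10⁻¹⁵ A²
I_n = √(2.44×10⁻¹⁵) = 4.94×10⁻⁸ A = 49.4 nA

49.4 nA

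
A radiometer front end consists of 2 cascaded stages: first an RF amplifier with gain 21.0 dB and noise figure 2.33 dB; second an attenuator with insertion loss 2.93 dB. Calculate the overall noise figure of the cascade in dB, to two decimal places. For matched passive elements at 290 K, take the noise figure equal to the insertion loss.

2.35 dB

Convert to linear (a loss of L dB is a gain of −L dB): F_i = 10^(NF_i/10), G_i = 10^(G_i,dB/10)
  Stage 1: F_1 = 10^(2.33/10) = 1.710, G_1 = 10^(21.0/10) = 125.9
  Stage 2: F_2 = 10^(2.93/10) = 1.963, G_2 = 10^(−2.93/10) = 0.5093
Friis cascade:
  F = 1.710 + (1.963 − 1)/125.9 = 1.718
NF = 10 log₁₀(1.718) = 2.35 dB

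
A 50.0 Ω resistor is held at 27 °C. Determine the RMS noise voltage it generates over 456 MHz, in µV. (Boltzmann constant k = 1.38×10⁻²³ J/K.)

19.4 µV

T = 27 °C + 273.15 = 300.15 K
V_n = √(4kTRB)
4kTRB = 4 × 1.38×10⁻²³ × 300.15 × 5.00×10¹ × 4.56×10⁸ = 3.78×10⁻¹⁰ V²
V_n = √(3.78×10⁻¹⁰) = 1.94×10⁻⁵ V = 19.4 µV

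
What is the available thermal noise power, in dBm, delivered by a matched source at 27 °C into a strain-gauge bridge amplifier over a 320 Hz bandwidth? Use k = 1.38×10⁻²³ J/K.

−148.8 dBm

T = 27 °C + 273.15 = 300.15 K
P_n = kTB = 1.38×10⁻²³ × 300.15 × 3.20×10² = 1.33×10⁻¹⁸ W
In dBm: 10 log₁₀(1.33×10⁻¹⁸ / 10⁻³) = −148.8 dBm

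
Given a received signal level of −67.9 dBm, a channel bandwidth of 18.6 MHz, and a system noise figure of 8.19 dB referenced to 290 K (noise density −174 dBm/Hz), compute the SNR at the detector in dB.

25.2 dB

Noise floor: N = −174 + 10 log₁₀(B) + NF
10 log₁₀(1.86×10⁷) = 72.7 dB
N = −174 + 72.7 + 8.19 = −93.11 dBm
SNR = P_sig − N = −67.9 − (−93.11) = 25.21 dB → 25.2 dB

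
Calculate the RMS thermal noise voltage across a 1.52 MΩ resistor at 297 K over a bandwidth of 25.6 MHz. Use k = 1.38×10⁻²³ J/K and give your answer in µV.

V_n = √(4kTRB)
4kTRB = 4 × 1.38×10⁻²³ × 297 × 1.52×10⁶ × 2.56×10⁷ = 6.38×10⁻⁷ V²
V_n = √(6.38×10⁻⁷) = 7.99×10⁻⁴ V = 799 µV

799 µV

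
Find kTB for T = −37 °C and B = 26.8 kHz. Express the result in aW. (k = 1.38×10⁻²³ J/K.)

T = −37 °C + 273.15 = 236.15 K
P_n = kTB = 1.38×10⁻²³ × 236.15 × 2.68×10⁴ = 8.73×10⁻¹⁷ W = 87.3 aW

87.3 aW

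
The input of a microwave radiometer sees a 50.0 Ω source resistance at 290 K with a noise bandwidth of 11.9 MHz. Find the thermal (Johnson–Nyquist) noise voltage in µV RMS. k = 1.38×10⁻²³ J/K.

V_n = √(4kTRB)
4kTRB = 4 × 1.38×10⁻²³ × 290 × 5.00×10¹ × 1.19×10⁷ = 9.52×10⁻¹² V²
V_n = √(9.52×10⁻¹²) = 3.09×10⁻⁶ V = 3.09 µV

3.09 µV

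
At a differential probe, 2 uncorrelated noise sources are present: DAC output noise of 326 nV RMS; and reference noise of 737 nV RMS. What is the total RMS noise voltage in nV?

Uncorrelated sources add in power (mean-square): V_tot = √(ΣV_i²)
V_tot = √[(3.26×10⁻⁷)² + (7.37×10⁻⁷)²] = 8.06×10⁻⁷ V = 806 nV

806 nV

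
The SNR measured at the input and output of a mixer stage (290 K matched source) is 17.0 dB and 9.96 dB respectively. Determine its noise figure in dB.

7.04 dB

NF (dB) = SNR_in(dB) − SNR_out(dB) when the source is at T₀
NF = 17.0 − 9.96 = 7.04 dB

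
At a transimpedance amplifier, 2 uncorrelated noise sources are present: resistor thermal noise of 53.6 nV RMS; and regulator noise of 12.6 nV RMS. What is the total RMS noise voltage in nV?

55.1 nV

Uncorrelated sources add in power (mean-square): V_tot = √(ΣV_i²)
V_tot = √[(5.36×10⁻⁸)² + (1.26×10⁻⁸)²] = 5.51×10⁻⁸ V = 55.1 nV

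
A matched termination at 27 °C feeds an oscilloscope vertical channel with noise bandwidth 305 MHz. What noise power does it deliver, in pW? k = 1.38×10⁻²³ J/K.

1.26 pW

T = 27 °C + 273.15 = 300.15 K
P_n = kTB = 1.38×10⁻²³ × 300.15 × 3.05×10⁸ = 1.26×10⁻¹² W = 1.26 pW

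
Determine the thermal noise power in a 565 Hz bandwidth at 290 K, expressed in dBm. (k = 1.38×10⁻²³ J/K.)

−146.5 dBm

P_n = kTB = 1.38×10⁻²³ × 290 × 5.65×10² = 2.26×10⁻¹⁸ W
In dBm: 10 log₁₀(2.26×10⁻¹⁸ / 10⁻³) = −146.5 dBm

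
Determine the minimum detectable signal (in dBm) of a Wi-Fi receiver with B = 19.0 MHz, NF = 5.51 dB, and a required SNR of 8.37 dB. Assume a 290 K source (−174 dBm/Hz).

−87.3 dBm

Sensitivity = −174 + 10 log₁₀(B) + NF + SNR_min
= −174 + 72.79 + 5.51 + 8.37
= −87.33 dBm → −87.3 dBm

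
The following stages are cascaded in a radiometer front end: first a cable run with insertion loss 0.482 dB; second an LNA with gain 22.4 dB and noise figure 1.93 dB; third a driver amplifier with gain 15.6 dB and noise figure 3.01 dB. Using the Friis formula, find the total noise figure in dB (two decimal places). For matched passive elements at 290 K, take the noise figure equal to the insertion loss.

Convert to linear (a loss of L dB is a gain of −L dB): F_i = 10^(NF_i/10), G_i = 10^(G_i,dB/10)
  Stage 1: F_1 = 10^(0.482/10) = 1.117, G_1 = 10^(−0.482/10) = 0.8950
  Stage 2: F_2 = 10^(1.93/10) = 1.560, G_2 = 10^(22.4/10) = 173.8
  Stage 3: F_3 = 10^(3.01/10) = 2.000, G_3 = 10^(15.6/10) = 36.31
Friis cascade:
  F = 1.117 + (1.560 − 1)/0.8950 + (2.000 − 1)/155.5 = 1.749
NF = 10 log₁₀(1.749) = 2.43 dB

2.43 dB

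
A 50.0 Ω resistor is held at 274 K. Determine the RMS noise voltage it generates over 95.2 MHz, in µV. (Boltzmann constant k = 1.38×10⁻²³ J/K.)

V_n = √(4kTRB)
4kTRB = 4 × 1.38×10⁻²³ × 274 × 5.00×10¹ × 9.52×10⁷ = 7.20×10⁻¹¹ V²
V_n = √(7.20×10⁻¹¹) = 8.48×10⁻⁶ V = 8.48 µV

8.48 µV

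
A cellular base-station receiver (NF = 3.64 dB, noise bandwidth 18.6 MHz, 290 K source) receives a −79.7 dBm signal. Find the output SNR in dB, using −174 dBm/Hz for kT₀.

18.0 dB

Noise floor: N = −174 + 10 log₁₀(B) + NF
10 log₁₀(1.86×10⁷) = 72.7 dB
N = −174 + 72.7 + 3.64 = −97.66 dBm
SNR = P_sig − N = −79.7 − (−97.66) = 17.96 dB → 18.0 dB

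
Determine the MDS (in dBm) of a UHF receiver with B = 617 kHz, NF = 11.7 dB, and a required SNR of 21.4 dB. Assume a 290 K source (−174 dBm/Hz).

−83.0 dBm

Sensitivity = −174 + 10 log₁₀(B) + NF + SNR_min
= −174 + 57.9 + 11.7 + 21.4
= −83.0 dBm → −83.0 dBm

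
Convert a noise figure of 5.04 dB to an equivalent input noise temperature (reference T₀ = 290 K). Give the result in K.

F = 10^(5.04/10) = 3.19154
T_e = (F − 1)·T₀ = (3.19154 − 1) × 290 = 636 K

636 K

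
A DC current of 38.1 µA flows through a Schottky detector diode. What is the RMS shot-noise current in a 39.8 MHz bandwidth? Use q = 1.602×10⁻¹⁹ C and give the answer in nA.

I_n = √(2qI·B)
2qI·B = 2 × 1.602×10⁻¹⁹ × 3.81×10⁻⁵ × 3.98×10⁷ = 4.86×10⁻¹⁶ A²
I_n = √(4.86×10⁻¹⁶) = 2.20×10⁻⁸ A = 22.0 nA

22.0 nA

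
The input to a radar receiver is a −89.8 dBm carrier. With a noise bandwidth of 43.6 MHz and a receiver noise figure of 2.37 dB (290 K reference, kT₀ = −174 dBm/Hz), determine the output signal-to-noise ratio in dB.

Noise floor: N = −174 + 10 log₁₀(B) + NF
10 log₁₀(4.36×10⁷) = 76.39 dB
N = −174 + 76.39 + 2.37 = −95.24 dBm
SNR = P_sig − N = −89.8 − (−95.24) = 5.44 dB → 5.4 dB

5.4 dB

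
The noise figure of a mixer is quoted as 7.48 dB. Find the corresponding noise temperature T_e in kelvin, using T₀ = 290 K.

1333 K

F = 10^(7.48/10) = 5.59758
T_e = (F − 1)·T₀ = (5.59758 − 1) × 290 = 1333 K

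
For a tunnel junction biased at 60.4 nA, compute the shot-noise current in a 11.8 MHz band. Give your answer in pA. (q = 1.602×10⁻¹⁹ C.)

I_n = √(2qI·B)
2qI·B = 2 × 1.602×10⁻¹⁹ × 6.04×10⁻⁸ × 1.18×10⁷ = 2.28×10⁻¹⁹ A²
I_n = √(2.28×10⁻¹⁹) = 4.78×10⁻¹⁰ A = 478 pA

478 pA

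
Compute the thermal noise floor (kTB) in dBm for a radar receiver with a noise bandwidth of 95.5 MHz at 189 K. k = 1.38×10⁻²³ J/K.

−96.0 dBm

P_n = kTB = 1.38×10⁻²³ × 189 × 9.55×10⁷ = 2.49×10⁻¹³ W
In dBm: 10 log₁₀(2.49×10⁻¹³ / 10⁻³) = −96.0 dBm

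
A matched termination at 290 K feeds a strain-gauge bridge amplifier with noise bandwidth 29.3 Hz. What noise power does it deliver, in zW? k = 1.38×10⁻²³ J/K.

P_n = kTB = 1.38×10⁻²³ × 290 × 2.93×10¹ = 1.17×10⁻¹⁹ W = 117 zW

117 zW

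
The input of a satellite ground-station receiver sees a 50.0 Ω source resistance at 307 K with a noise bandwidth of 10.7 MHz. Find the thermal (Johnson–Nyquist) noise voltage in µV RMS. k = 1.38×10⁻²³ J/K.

3.01 µV

V_n = √(4kTRB)
4kTRB = 4 × 1.38×10⁻²³ × 307 × 5.00×10¹ × 1.07×10⁷ = 9.07×10⁻¹² V²
V_n = √(9.07×10⁻¹²) = 3.01×10⁻⁶ V = 3.01 µV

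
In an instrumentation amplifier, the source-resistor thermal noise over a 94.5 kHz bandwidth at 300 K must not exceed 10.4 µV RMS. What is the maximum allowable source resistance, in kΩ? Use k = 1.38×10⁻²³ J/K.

Johnson–Nyquist: V_n = √(4kTRB) ⇒ R = V_n² / (4kTB)
4kTB = 4 × 1.38×10⁻²³ × 300 × 9.45×10⁴ = 1.56×10⁻¹⁵
R = (1.04×10⁻⁵)² / 1.56×10⁻¹⁵ = 6.91×10⁴ Ω = 69.1 kΩ

69.1 kΩ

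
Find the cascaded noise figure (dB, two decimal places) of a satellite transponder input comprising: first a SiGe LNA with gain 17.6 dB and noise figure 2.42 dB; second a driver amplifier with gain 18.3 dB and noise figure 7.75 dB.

2.63 dB

Convert to linear (a loss of L dB is a gain of −L dB): F_i = 10^(NF_i/10), G_i = 10^(G_i,dB/10)
  Stage 1: F_1 = 10^(2.42/10) = 1.746, G_1 = 10^(17.6/10) = 57.54
  Stage 2: F_2 = 10^(7.75/10) = 5.957, G_2 = 10^(18.3/10) = 67.61
Friis cascade:
  F = 1.746 + (5.957 − 1)/57.54 = 1.832
NF = 10 log₁₀(1.832) = 2.63 dB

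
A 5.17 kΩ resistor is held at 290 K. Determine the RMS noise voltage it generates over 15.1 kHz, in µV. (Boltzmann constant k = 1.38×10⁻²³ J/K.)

1.12 µV

V_n = √(4kTRB)
4kTRB = 4 × 1.38×10⁻²³ × 290 × 5.17×10³ × 1.51×10⁴ = 1.25×10⁻¹² V²
V_n = √(1.25×10⁻¹²) = 1.12×10⁻⁶ V = 1.12 µV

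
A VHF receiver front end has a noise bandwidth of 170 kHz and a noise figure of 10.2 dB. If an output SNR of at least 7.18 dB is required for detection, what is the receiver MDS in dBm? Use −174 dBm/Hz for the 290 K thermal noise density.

−104.3 dBm

Sensitivity = −174 + 10 log₁₀(B) + NF + SNR_min
= −174 + 52.3 + 10.2 + 7.18
= −104.32 dBm → −104.3 dBm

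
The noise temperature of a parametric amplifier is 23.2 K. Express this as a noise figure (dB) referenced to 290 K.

0.334 dB

F = 1 + T_e/T₀ = 1 + 23.2/290 = 1.08
NF = 10 log₁₀(1.08) = 0.334 dB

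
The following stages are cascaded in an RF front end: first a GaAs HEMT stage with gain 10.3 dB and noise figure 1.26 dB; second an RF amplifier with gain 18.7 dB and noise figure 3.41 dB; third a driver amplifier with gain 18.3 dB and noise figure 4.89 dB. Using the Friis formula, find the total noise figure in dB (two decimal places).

Convert to linear (a loss of L dB is a gain of −L dB): F_i = 10^(NF_i/10), G_i = 10^(G_i,dB/10)
  Stage 1: F_1 = 10^(1.26/10) = 1.337, G_1 = 10^(10.3/10) = 10.72
  Stage 2: F_2 = 10^(3.41/10) = 2.193, G_2 = 10^(18.7/10) = 74.13
  Stage 3: F_3 = 10^(4.89/10) = 3.083, G_3 = 10^(18.3/10) = 67.61
Friis cascade:
  F = 1.337 + (2.193 − 1)/10.72 + (3.083 − 1)/794.3 = 1.451
NF = 10 log₁₀(1.451) = 1.62 dB

1.62 dB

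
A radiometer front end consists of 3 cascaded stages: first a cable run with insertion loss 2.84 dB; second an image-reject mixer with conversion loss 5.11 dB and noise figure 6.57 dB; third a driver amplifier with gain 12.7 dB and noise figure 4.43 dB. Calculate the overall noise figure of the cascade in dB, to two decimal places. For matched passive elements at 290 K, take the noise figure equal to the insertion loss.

Convert to linear (a loss of L dB is a gain of −L dB): F_i = 10^(NF_i/10), G_i = 10^(G_i,dB/10)
  Stage 1: F_1 = 10^(2.84/10) = 1.923, G_1 = 10^(−2.84/10) = 0.5200
  Stage 2: F_2 = 10^(6.57/10) = 4.539, G_2 = 10^(−5.11/10) = 0.3083
  Stage 3: F_3 = 10^(4.43/10) = 2.773, G_3 = 10^(12.7/10) = 18.62
Friis cascade:
  F = 1.923 + (4.539 − 1)/0.5200 + (2.773 − 1)/0.1603 = 19.79
NF = 10 log₁₀(19.79) = 12.96 dB

12.96 dB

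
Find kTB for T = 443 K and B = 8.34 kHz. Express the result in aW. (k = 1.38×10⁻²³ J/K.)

51.0 aW

P_n = kTB = 1.38×10⁻²³ × 443 × 8.34×10³ = 5.10×10⁻¹⁷ W = 51.0 aW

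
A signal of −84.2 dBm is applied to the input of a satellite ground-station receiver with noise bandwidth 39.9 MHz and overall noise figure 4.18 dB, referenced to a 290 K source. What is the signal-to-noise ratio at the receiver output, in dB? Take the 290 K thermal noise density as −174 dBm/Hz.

Noise floor: N = −174 + 10 log₁₀(B) + NF
10 log₁₀(3.99×10⁷) = 76.01 dB
N = −174 + 76.01 + 4.18 = −93.81 dBm
SNR = P_sig − N = −84.2 − (−93.81) = 9.61 dB → 9.6 dB

9.6 dB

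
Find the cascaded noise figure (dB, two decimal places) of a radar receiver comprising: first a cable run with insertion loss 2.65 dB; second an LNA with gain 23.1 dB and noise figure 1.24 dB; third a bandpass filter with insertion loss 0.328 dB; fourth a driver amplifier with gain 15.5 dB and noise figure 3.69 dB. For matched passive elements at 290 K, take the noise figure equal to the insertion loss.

Convert to linear (a loss of L dB is a gain of −L dB): F_i = 10^(NF_i/10), G_i = 10^(G_i,dB/10)
  Stage 1: F_1 = 10^(2.65/10) = 1.841, G_1 = 10^(−2.65/10) = 0.5433
  Stage 2: F_2 = 10^(1.24/10) = 1.330, G_2 = 10^(23.1/10) = 204.2
  Stage 3: F_3 = 10^(0.328/10) = 1.078, G_3 = 10^(−0.328/10) = 0.9273
  Stage 4: F_4 = 10^(3.69/10) = 2.339, G_4 = 10^(15.5/10) = 35.48
Friis cascade:
  F = 1.841 + (1.330 − 1)/0.5433 + (1.078 − 1)/110.9 + (2.339 − 1)/102.8 = 2.463
NF = 10 log₁₀(2.463) = 3.91 dB

3.91 dB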